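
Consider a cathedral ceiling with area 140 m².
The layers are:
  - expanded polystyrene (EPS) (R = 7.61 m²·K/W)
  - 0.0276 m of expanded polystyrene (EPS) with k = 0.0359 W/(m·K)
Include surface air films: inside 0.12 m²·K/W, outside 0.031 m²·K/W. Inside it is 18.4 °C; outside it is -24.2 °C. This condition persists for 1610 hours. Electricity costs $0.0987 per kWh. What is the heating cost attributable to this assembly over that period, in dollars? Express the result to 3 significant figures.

111 dollars

0.0276/0.0359 = 0.7688
R_total = 0.12 + 7.61 + 0.7688 + 0.031 = 8.53 m²·K/W
Q = 140 × (18.4 − (-24.2)) / 8.53 = 699.2 W
E = 699.2 W × 1610 h / 1000 = 1126 kWh
Cost = 1126 × 0.0987 = $111.1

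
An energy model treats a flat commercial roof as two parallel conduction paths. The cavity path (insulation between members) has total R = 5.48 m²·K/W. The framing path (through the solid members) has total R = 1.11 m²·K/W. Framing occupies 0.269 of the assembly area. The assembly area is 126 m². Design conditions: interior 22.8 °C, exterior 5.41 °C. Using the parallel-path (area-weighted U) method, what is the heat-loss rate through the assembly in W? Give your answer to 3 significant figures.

823 W

U_eff = 0.731/5.48 + 0.269/1.11 = 0.1334 + 0.2423 = 0.3757
R_eff = 1/U_eff = 2.661 m²·K/W
Q = 126 × (22.8 − 5.41) / 2.661 = 823.3 W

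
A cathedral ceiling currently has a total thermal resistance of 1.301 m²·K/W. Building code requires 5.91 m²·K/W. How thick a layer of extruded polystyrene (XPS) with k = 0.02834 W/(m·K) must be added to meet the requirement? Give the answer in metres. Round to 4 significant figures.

0.1306 m

ΔR = 5.91 − 1.301 = 4.609 m²·K/W
L = ΔR × k = 4.609 × 0.02834 = 0.13062 m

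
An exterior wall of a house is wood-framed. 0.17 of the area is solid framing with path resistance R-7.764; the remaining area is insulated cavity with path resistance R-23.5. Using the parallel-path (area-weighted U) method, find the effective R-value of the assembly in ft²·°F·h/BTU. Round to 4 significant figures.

17.48 ft²·°F·h/BTU

U_eff = 0.83/23.5 + 0.17/7.764 = 0.035319 + 0.021896 = 0.057215
R_eff = 1/U_eff = 17.478 ft²·°F·h/BTU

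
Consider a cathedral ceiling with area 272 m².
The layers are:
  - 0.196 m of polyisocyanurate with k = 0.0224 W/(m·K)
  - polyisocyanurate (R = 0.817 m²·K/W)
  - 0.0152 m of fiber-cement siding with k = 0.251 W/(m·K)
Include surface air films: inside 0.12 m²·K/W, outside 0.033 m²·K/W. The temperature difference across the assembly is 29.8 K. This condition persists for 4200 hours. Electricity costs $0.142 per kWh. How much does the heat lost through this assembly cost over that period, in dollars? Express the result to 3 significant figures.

494 dollars

0.196/0.0224 = 8.75
0.0152/0.251 = 0.06056
R_total = 0.12 + 8.75 + 0.817 + 0.06056 + 0.033 = 9.781 m²·K/W
Q = 272 × 29.8 / 9.781 = 828.7 W
E = 828.7 W × 4200 h / 1000 = 3481 kWh
Cost = 3481 × 0.142 = $494.3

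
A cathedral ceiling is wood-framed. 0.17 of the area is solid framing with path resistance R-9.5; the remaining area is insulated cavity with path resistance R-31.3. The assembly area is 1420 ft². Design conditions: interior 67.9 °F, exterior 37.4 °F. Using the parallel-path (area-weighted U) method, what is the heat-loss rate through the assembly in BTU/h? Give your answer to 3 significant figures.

1920 BTU/h

U_eff = 0.83/31.3 + 0.17/9.5 = 0.02652 + 0.01789 = 0.04441
R_eff = 1/U_eff = 22.52 ft²·°F·h/BTU
Q = 1420 × (67.9 − 37.4) / 22.52 = 1923 BTU/h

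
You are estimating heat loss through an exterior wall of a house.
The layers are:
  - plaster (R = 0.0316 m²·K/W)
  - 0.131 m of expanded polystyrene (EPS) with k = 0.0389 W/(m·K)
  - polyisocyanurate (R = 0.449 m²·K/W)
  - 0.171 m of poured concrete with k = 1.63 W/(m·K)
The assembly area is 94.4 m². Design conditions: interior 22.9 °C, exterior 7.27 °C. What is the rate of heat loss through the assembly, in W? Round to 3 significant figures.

0.131/0.0389 = 3.368
0.171/1.63 = 0.1049
R_total = 0.0316 + 3.368 + 0.449 + 0.1049 = 3.953 m²·K/W
Q = A·ΔT/R = 94.4 × (22.9 − 7.27) / 3.953 = 373.2 W

373 W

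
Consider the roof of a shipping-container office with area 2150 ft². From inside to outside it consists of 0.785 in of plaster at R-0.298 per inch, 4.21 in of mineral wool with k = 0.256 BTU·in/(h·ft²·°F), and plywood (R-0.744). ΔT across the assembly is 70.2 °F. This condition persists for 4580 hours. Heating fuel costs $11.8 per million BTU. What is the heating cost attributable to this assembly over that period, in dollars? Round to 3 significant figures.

0.785 × 0.298 = 0.2339
4.21/0.256 = 16.45
R_total = 0.2339 + 16.45 + 0.744 = 17.42 ft²·°F·h/BTU
Q = 2150 × 70.2 / 17.42 = 8663 BTU/h
E = 8663 × 4580 = 39670000 BTU
Cost = 39670000/10⁶ × 11.8 = $468.2

468 dollars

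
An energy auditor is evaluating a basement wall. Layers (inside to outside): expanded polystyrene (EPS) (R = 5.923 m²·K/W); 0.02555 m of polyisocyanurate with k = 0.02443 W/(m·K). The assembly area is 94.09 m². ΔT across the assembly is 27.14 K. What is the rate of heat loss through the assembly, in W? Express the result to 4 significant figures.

0.02555/0.02443 = 1.0458
R_total = 5.923 + 1.0458 = 6.9688 m²·K/W
Q = A·ΔT/R = 94.09 × 27.14 / 6.9688 = 366.43 W

366.4 W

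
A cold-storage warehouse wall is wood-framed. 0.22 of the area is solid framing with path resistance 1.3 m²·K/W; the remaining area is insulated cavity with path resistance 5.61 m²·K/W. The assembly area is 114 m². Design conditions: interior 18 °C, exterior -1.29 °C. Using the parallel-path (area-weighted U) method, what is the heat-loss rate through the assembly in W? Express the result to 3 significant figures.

678 W

U_eff = 0.78/5.61 + 0.22/1.3 = 0.139 + 0.1692 = 0.3083
R_eff = 1/U_eff = 3.244 m²·K/W
Q = 114 × (18 − (-1.29)) / 3.244 = 677.9 W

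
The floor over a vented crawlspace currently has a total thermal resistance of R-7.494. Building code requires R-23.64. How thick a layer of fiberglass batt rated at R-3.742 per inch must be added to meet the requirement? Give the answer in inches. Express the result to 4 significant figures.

ΔR = 23.64 − 7.494 = 16.146 ft²·°F·h/BTU
L = ΔR / (R/in) = 16.146/3.742 = 4.3148 in

4.315 in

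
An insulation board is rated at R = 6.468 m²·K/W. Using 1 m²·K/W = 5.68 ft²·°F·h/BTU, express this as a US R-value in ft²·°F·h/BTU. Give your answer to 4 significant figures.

R_US = 6.468 × 5.68 = 36.738

36.74 ft²·°F·h/BTU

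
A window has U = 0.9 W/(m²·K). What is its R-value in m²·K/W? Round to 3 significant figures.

1.11 m²·K/W

R = 1/U = 1/0.9 = 1.111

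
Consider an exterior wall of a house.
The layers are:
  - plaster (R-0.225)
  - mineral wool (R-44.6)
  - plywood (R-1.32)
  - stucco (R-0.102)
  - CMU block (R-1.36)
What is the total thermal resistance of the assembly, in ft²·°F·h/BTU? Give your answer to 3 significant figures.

R_total = 0.225 + 44.6 + 1.32 + 0.102 + 1.36 = 47.61 ft²·°F·h/BTU

47.6 ft²·°F·h/BTU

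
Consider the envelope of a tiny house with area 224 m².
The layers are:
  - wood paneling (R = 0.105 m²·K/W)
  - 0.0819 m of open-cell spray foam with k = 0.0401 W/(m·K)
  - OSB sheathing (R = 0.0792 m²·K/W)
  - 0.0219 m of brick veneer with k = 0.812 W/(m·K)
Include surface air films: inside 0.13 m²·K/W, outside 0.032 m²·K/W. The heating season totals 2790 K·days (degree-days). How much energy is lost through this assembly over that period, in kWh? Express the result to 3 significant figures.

6210 kWh

0.0819/0.0401 = 2.042
0.0219/0.812 = 0.02697
R_total = 0.13 + 0.105 + 2.042 + 0.0792 + 0.02697 + 0.032 = 2.416 m²·K/W
E = A × HDD × 24 / R / 1000 = 224 × 2790 × 24 / 2.416 / 1000 = 6209 kWh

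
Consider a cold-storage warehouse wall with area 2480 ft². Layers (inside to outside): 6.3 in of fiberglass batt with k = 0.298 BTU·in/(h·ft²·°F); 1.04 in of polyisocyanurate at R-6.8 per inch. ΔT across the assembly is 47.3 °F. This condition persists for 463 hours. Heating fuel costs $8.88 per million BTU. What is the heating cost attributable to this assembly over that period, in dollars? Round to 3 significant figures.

17.1 dollars

6.3/0.298 = 21.14
1.04 × 6.8 = 7.072
R_total = 21.14 + 7.072 = 28.21 ft²·°F·h/BTU
Q = 2480 × 47.3 / 28.21 = 4158 BTU/h
E = 4158 × 463 = 1925000 BTU
Cost = 1925000/10⁶ × 8.88 = $17.09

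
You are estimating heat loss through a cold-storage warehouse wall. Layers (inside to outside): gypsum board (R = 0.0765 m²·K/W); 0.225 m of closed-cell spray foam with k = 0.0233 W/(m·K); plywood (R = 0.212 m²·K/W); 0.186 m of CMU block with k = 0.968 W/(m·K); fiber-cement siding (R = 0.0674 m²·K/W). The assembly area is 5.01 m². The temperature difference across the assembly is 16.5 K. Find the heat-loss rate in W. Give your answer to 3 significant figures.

8.10 W

0.225/0.0233 = 9.657
0.186/0.968 = 0.1921
R_total = 0.0765 + 9.657 + 0.212 + 0.1921 + 0.0674 = 10.2 m²·K/W
Q = A·ΔT/R = 5.01 × 16.5 / 10.2 = 8.101 W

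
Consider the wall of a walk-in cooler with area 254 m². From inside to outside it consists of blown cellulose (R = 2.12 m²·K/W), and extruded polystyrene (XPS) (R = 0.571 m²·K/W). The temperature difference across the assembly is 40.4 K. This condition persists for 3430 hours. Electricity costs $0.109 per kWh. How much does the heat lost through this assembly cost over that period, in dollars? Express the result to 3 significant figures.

1430 dollars

R_total = 2.12 + 0.571 = 2.691 m²·K/W
Q = 254 × 40.4 / 2.691 = 3813 W
E = 3813 W × 3430 h / 1000 = 13080 kWh
Cost = 13080 × 0.109 = $1426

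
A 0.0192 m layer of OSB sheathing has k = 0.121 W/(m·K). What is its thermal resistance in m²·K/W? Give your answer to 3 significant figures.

0.159 m²·K/W

R = L/k = 0.0192/0.121 = 0.1587 m²·K/W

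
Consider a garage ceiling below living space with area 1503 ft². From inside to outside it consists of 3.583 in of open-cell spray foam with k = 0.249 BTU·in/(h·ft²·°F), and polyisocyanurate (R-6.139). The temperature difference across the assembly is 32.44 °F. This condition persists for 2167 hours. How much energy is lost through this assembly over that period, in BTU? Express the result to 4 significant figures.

3.583/0.249 = 14.39
R_total = 14.39 + 6.139 = 20.529 ft²·°F·h/BTU
Q = 1503 × 32.44 / 20.529 = 2375.1 BTU/h
E = 2375.1 × 2167 = 5146800 BTU

5147000 BTU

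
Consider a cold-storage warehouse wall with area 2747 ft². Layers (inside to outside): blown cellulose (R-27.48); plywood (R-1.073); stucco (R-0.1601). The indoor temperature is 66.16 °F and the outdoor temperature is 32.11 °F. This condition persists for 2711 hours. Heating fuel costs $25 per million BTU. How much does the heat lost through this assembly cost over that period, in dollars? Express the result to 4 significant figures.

R_total = 27.48 + 1.073 + 0.1601 = 28.713 ft²·°F·h/BTU
Q = 2747 × (66.16 − 32.11) / 28.713 = 3257.6 BTU/h
E = 3257.6 × 2711 = 8831300 BTU
Cost = 8831300/10⁶ × 25 = $220.78

220.8 dollars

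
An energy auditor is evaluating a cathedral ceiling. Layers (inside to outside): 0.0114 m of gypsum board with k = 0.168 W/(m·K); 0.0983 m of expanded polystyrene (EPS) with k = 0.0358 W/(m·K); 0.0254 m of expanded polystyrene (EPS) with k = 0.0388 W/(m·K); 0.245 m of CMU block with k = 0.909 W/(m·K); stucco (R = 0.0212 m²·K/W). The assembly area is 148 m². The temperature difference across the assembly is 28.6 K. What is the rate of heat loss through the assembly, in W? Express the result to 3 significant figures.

1130 W

0.0114/0.168 = 0.06786
0.0983/0.0358 = 2.746
0.0254/0.0388 = 0.6546
0.245/0.909 = 0.2695
R_total = 0.06786 + 2.746 + 0.6546 + 0.2695 + 0.0212 = 3.759 m²·K/W
Q = A·ΔT/R = 148 × 28.6 / 3.759 = 1126 W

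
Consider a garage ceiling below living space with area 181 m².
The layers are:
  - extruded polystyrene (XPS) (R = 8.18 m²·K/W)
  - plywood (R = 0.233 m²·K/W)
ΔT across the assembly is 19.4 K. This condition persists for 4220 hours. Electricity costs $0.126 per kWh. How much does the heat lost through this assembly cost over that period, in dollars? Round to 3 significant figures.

R_total = 8.18 + 0.233 = 8.413 m²·K/W
Q = 181 × 19.4 / 8.413 = 417.4 W
E = 417.4 W × 4220 h / 1000 = 1761 kWh
Cost = 1761 × 0.126 = $221.9

222 dollars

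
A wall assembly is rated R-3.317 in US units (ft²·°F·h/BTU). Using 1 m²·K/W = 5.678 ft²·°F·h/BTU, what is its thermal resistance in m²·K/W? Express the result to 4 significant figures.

0.5842 m²·K/W

R_SI = 3.317/5.678 = 0.58418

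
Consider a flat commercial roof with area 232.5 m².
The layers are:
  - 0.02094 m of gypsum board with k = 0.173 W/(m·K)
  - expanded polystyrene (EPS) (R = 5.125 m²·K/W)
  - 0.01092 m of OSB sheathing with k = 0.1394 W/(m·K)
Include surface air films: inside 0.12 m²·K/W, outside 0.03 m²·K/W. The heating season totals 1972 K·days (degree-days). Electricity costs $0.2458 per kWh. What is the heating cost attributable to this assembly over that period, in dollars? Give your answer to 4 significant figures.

494.1 dollars

0.02094/0.173 = 0.12104
0.01092/0.1394 = 0.078336
R_total = 0.12 + 0.12104 + 5.125 + 0.078336 + 0.03 = 5.4744 m²·K/W
E = A × HDD × 24 / R / 1000 = 232.5 × 1972 × 24 / 5.4744 / 1000 = 2010 kWh
Cost = 2010 × 0.2458 = $494.07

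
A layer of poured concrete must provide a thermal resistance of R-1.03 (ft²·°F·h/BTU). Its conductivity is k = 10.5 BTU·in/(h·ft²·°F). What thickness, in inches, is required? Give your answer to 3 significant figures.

10.8 in

L = R × k = 1.03 × 10.5 = 10.81 in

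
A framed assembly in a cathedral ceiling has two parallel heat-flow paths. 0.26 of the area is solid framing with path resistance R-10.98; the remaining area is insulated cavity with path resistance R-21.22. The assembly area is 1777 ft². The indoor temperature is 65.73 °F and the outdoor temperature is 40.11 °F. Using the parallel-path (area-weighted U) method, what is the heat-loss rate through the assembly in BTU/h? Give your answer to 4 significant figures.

2666 BTU/h

U_eff = 0.74/21.22 + 0.26/10.98 = 0.034873 + 0.023679 = 0.058552
R_eff = 1/U_eff = 17.079 ft²·°F·h/BTU
Q = 1777 × (65.73 − 40.11) / 17.079 = 2665.7 BTU/h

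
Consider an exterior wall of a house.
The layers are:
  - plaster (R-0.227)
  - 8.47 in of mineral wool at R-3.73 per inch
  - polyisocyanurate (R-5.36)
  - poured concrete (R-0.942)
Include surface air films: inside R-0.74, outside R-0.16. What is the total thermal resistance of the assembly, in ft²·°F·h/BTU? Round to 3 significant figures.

39.0 ft²·°F·h/BTU

8.47 × 3.73 = 31.59
R_total = 0.74 + 0.227 + 31.59 + 5.36 + 0.942 + 0.16 = 39.02 ft²·°F·h/BTU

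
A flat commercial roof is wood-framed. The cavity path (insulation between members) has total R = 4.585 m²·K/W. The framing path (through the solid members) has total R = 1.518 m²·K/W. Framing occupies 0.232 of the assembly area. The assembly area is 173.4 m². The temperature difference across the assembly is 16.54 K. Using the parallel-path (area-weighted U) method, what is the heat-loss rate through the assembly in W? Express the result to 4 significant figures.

918.7 W

U_eff = 0.768/4.585 + 0.232/1.518 = 0.1675 + 0.15283 = 0.32034
R_eff = 1/U_eff = 3.1217 m²·K/W
Q = 173.4 × 16.54 / 3.1217 = 918.73 W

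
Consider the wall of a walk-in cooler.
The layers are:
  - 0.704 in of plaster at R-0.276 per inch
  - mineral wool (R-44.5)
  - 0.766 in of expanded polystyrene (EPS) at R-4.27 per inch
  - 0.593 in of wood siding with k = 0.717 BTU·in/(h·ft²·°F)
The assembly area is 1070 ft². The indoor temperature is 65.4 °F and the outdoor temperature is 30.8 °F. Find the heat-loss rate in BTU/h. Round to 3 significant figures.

0.704 × 0.276 = 0.1943
0.766 × 4.27 = 3.271
0.593/0.717 = 0.8271
R_total = 0.1943 + 44.5 + 3.271 + 0.8271 = 48.79 ft²·°F·h/BTU
Q = A·ΔT/R = 1070 × (65.4 − 30.8) / 48.79 = 758.8 BTU/h

759 BTU/h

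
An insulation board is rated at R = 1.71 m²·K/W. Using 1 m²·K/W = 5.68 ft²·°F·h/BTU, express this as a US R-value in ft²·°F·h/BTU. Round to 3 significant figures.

R_US = 1.71 × 5.68 = 9.713

9.71 ft²·°F·h/BTU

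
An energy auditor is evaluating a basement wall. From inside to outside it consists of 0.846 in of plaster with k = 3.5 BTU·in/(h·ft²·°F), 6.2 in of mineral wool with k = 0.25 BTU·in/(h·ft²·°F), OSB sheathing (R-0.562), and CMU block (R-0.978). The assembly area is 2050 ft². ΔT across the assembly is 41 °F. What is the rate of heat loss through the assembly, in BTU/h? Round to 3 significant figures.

3160 BTU/h

0.846/3.5 = 0.2417
6.2/0.25 = 24.8
R_total = 0.2417 + 24.8 + 0.562 + 0.978 = 26.58 ft²·°F·h/BTU
Q = A·ΔT/R = 2050 × 41 / 26.58 = 3162 BTU/h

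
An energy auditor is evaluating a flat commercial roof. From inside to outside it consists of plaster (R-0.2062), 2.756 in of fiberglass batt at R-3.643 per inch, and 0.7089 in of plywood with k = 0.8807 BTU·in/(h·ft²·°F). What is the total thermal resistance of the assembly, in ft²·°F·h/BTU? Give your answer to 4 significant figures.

2.756 × 3.643 = 10.04
0.7089/0.8807 = 0.80493
R_total = 0.2062 + 10.04 + 0.80493 = 11.051 ft²·°F·h/BTU

11.05 ft²·°F·h/BTU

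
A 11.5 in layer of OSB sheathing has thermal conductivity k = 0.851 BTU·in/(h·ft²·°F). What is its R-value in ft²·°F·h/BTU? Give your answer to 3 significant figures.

R = L/k = 11.5/0.851 = 13.51 ft²·°F·h/BTU

13.5 ft²·°F·h/BTU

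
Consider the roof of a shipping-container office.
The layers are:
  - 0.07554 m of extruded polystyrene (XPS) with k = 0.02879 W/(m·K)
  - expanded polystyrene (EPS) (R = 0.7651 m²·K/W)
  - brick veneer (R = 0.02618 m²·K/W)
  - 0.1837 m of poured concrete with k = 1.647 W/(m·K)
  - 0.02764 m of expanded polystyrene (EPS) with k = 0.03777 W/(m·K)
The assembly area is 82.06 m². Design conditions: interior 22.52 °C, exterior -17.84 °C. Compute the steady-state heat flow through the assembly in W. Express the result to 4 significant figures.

0.07554/0.02879 = 2.6238
0.1837/1.647 = 0.11154
0.02764/0.03777 = 0.7318
R_total = 2.6238 + 0.7651 + 0.02618 + 0.11154 + 0.7318 = 4.2584 m²·K/W
Q = A·ΔT/R = 82.06 × (22.52 − (-17.84)) / 4.2584 = 777.74 W

777.7 W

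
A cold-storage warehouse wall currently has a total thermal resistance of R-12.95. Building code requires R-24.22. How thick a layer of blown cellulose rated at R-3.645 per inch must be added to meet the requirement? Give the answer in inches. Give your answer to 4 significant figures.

ΔR = 24.22 − 12.95 = 11.27 ft²·°F·h/BTU
L = ΔR / (R/in) = 11.27/3.645 = 3.0919 in

3.092 in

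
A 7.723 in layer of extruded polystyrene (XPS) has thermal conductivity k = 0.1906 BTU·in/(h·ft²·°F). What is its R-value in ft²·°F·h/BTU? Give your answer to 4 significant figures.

40.52 ft²·°F·h/BTU

R = L/k = 7.723/0.1906 = 40.519 ft²·°F·h/BTU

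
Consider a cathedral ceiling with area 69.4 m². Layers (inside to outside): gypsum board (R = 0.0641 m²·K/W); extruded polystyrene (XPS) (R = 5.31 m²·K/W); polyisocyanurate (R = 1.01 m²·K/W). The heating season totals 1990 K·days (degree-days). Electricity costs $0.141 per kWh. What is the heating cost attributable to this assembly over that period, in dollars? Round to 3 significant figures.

R_total = 0.0641 + 5.31 + 1.01 = 6.384 m²·K/W
E = A × HDD × 24 / R / 1000 = 69.4 × 1990 × 24 / 6.384 / 1000 = 519.2 kWh
Cost = 519.2 × 0.141 = $73.21

73.2 dollars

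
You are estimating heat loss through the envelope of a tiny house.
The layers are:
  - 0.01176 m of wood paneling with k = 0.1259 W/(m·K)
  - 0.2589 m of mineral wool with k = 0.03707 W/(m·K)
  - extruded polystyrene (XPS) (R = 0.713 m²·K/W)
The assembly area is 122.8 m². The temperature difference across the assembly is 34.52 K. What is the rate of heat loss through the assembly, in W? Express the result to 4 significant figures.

0.01176/0.1259 = 0.093407
0.2589/0.03707 = 6.9841
R_total = 0.093407 + 6.9841 + 0.713 = 7.7905 m²·K/W
Q = A·ΔT/R = 122.8 × 34.52 / 7.7905 = 544.13 W

544.1 W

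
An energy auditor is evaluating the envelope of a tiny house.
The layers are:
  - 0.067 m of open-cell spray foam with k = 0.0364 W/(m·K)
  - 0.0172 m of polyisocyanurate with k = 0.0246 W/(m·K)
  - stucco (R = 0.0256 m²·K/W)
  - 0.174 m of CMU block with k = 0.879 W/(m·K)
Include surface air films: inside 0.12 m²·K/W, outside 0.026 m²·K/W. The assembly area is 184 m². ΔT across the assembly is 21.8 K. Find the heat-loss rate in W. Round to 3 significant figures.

0.067/0.0364 = 1.841
0.0172/0.0246 = 0.6992
0.174/0.879 = 0.198
R_total = 0.12 + 1.841 + 0.6992 + 0.0256 + 0.198 + 0.026 = 2.909 m²·K/W
Q = A·ΔT/R = 184 × 21.8 / 2.909 = 1379 W

1380 W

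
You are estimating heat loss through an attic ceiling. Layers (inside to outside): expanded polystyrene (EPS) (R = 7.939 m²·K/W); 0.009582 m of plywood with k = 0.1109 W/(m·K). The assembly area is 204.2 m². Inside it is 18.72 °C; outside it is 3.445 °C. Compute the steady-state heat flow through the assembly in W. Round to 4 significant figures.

388.7 W

0.009582/0.1109 = 0.086402
R_total = 7.939 + 0.086402 = 8.0254 m²·K/W
Q = A·ΔT/R = 204.2 × (18.72 − 3.445) / 8.0254 = 388.66 W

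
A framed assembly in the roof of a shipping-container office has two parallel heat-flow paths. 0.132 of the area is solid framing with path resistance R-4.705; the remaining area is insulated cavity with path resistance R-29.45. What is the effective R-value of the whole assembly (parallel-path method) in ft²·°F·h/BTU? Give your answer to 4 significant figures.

U_eff = 0.868/29.45 + 0.132/4.705 = 0.029474 + 0.028055 = 0.057529
R_eff = 1/U_eff = 17.383 ft²·°F·h/BTU

17.38 ft²·°F·h/BTU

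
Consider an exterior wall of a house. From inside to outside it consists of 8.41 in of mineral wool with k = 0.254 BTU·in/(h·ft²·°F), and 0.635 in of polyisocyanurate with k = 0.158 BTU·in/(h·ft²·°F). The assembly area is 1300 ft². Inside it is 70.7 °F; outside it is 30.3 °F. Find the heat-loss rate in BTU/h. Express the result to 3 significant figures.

1410 BTU/h

8.41/0.254 = 33.11
0.635/0.158 = 4.019
R_total = 33.11 + 4.019 = 37.13 ft²·°F·h/BTU
Q = A·ΔT/R = 1300 × (70.7 − 30.3) / 37.13 = 1415 BTU/h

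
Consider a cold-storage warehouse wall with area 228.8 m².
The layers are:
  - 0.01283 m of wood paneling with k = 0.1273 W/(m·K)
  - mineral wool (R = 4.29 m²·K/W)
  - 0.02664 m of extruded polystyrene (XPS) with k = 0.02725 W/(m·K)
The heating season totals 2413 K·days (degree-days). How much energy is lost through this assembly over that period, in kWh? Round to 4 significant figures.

0.01283/0.1273 = 0.10079
0.02664/0.02725 = 0.97761
R_total = 0.10079 + 4.29 + 0.97761 = 5.3684 m²·K/W
E = A × HDD × 24 / R / 1000 = 228.8 × 2413 × 24 / 5.3684 / 1000 = 2468.2 kWh

2468 kWh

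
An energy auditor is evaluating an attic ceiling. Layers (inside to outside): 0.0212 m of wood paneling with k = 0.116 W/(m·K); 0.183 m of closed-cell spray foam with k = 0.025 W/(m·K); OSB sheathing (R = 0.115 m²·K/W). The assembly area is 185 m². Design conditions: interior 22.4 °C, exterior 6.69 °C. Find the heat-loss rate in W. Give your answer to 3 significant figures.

0.0212/0.116 = 0.1828
0.183/0.025 = 7.32
R_total = 0.1828 + 7.32 + 0.115 = 7.618 m²·K/W
Q = A·ΔT/R = 185 × (22.4 − 6.69) / 7.618 = 381.5 W

382 W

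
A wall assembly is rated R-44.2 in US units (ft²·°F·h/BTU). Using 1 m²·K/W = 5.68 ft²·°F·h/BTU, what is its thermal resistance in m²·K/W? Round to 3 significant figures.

7.78 m²·K/W

R_SI = 44.2/5.68 = 7.782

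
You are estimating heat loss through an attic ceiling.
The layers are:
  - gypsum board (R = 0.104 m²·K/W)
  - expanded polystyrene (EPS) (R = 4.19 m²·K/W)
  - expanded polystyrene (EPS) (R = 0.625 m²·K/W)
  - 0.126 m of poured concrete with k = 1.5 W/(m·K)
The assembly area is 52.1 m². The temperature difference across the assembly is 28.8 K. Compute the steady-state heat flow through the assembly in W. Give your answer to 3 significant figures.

0.126/1.5 = 0.084
R_total = 0.104 + 4.19 + 0.625 + 0.084 = 5.003 m²·K/W
Q = A·ΔT/R = 52.1 × 28.8 / 5.003 = 299.9 W

300 W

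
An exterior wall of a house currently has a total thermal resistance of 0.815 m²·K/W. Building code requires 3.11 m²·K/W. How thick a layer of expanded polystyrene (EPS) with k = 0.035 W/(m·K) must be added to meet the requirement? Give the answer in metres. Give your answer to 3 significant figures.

0.0803 m

ΔR = 3.11 − 0.815 = 2.295 m²·K/W
L = ΔR × k = 2.295 × 0.035 = 0.08033 m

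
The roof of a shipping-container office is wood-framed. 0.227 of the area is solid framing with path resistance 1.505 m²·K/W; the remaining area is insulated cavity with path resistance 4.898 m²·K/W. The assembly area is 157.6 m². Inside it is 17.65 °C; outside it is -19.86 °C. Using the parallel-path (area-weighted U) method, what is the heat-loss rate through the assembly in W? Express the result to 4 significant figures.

U_eff = 0.773/4.898 + 0.227/1.505 = 0.15782 + 0.15083 = 0.30865
R_eff = 1/U_eff = 3.2399 m²·K/W
Q = 157.6 × (17.65 − (-19.86)) / 3.2399 = 1824.6 W

1825 W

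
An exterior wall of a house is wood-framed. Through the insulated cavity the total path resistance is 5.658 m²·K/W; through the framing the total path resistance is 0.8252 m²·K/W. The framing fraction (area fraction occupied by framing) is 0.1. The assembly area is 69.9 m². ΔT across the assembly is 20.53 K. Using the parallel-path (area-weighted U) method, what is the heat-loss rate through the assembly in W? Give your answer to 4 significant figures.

U_eff = 0.9/5.658 + 0.1/0.8252 = 0.15907 + 0.12118 = 0.28025
R_eff = 1/U_eff = 3.5682 m²·K/W
Q = 69.9 × 20.53 / 3.5682 = 402.17 W

402.2 W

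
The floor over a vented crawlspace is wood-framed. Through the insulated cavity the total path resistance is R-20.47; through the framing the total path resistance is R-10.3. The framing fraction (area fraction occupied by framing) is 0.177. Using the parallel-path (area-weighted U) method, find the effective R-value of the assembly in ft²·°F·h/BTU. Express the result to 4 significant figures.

17.42 ft²·°F·h/BTU

U_eff = 0.823/20.47 + 0.177/10.3 = 0.040205 + 0.017184 = 0.05739
R_eff = 1/U_eff = 17.425 ft²·°F·h/BTU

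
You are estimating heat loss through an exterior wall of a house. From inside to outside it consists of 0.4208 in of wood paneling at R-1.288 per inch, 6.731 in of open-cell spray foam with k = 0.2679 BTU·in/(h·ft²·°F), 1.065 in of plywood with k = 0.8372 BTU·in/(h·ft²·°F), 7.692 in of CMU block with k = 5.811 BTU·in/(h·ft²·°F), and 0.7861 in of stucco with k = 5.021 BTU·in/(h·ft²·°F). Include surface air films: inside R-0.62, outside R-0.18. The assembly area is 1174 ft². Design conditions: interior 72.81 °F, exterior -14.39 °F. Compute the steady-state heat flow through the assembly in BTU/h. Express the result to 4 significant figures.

3504 BTU/h

0.4208 × 1.288 = 0.54199
6.731/0.2679 = 25.125
1.065/0.8372 = 1.2721
7.692/5.811 = 1.3237
0.7861/5.021 = 0.15656
R_total = 0.62 + 0.54199 + 25.125 + 1.2721 + 1.3237 + 0.15656 + 0.18 = 29.219 ft²·°F·h/BTU
Q = A·ΔT/R = 1174 × (72.81 − (-14.39)) / 29.219 = 3503.6 BTU/h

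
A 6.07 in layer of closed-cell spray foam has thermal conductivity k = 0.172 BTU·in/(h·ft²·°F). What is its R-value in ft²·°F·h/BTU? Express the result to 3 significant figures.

R = L/k = 6.07/0.172 = 35.29 ft²·°F·h/BTU

35.3 ft²·°F·h/BTU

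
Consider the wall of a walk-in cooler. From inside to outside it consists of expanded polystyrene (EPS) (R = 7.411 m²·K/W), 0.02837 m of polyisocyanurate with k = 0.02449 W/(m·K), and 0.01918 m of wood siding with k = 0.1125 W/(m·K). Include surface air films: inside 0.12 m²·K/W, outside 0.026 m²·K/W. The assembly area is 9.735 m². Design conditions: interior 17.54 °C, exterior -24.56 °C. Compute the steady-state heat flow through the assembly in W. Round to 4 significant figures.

0.02837/0.02449 = 1.1584
0.01918/0.1125 = 0.17049
R_total = 0.12 + 7.411 + 1.1584 + 0.17049 + 0.026 = 8.8859 m²·K/W
Q = A·ΔT/R = 9.735 × (17.54 − (-24.56)) / 8.8859 = 46.123 W

46.12 W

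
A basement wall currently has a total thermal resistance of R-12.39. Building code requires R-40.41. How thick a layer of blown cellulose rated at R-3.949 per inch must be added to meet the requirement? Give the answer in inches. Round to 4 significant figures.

ΔR = 40.41 − 12.39 = 28.02 ft²·°F·h/BTU
L = ΔR / (R/in) = 28.02/3.949 = 7.0955 in

7.095 in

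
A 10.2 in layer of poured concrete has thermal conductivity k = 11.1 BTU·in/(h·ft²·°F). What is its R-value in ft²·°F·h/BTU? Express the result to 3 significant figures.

0.919 ft²·°F·h/BTU

R = L/k = 10.2/11.1 = 0.9189 ft²·°F·h/BTU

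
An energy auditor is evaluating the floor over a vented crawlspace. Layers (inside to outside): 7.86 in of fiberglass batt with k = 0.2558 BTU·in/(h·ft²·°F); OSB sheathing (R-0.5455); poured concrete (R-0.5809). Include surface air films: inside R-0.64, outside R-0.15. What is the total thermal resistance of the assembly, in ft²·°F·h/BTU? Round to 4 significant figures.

7.86/0.2558 = 30.727
R_total = 0.64 + 30.727 + 0.5455 + 0.5809 + 0.15 = 32.644 ft²·°F·h/BTU

32.64 ft²·°F·h/BTU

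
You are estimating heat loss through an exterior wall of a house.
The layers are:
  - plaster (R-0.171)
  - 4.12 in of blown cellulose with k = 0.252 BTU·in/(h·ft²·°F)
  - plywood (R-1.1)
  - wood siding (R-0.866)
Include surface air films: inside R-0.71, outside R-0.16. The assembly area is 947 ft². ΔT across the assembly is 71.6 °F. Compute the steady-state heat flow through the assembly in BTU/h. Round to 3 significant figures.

4.12/0.252 = 16.35
R_total = 0.71 + 0.171 + 16.35 + 1.1 + 0.866 + 0.16 = 19.36 ft²·°F·h/BTU
Q = A·ΔT/R = 947 × 71.6 / 19.36 = 3503 BTU/h

3500 BTU/h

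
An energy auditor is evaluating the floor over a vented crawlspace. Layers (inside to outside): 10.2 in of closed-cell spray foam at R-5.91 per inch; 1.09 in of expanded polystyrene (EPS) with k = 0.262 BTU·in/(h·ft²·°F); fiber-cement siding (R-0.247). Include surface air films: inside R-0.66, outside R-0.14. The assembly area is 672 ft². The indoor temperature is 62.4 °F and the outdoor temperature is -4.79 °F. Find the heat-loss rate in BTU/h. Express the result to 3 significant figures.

10.2 × 5.91 = 60.28
1.09/0.262 = 4.16
R_total = 0.66 + 60.28 + 4.16 + 0.247 + 0.14 = 65.49 ft²·°F·h/BTU
Q = A·ΔT/R = 672 × (62.4 − (-4.79)) / 65.49 = 689.5 BTU/h

689 BTU/h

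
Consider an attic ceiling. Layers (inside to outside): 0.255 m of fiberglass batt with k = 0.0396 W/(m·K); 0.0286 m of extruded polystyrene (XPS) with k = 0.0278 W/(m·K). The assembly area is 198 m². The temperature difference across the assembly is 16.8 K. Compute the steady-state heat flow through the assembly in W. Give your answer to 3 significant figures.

445 W

0.255/0.0396 = 6.439
0.0286/0.0278 = 1.029
R_total = 6.439 + 1.029 = 7.468 m²·K/W
Q = A·ΔT/R = 198 × 16.8 / 7.468 = 445.4 W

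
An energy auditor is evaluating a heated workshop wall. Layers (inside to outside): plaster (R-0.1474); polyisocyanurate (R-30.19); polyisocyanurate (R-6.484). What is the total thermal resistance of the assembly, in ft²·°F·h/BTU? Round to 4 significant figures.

36.82 ft²·°F·h/BTU

R_total = 0.1474 + 30.19 + 6.484 = 36.821 ft²·°F·h/BTU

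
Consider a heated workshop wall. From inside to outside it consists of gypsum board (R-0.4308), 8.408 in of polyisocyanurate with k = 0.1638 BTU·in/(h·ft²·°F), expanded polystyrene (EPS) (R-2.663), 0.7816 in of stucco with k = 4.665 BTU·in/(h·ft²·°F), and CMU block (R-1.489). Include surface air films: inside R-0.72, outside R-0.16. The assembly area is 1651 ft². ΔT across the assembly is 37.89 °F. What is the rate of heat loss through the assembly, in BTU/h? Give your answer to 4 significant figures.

8.408/0.1638 = 51.331
0.7816/4.665 = 0.16755
R_total = 0.72 + 0.4308 + 51.331 + 2.663 + 0.16755 + 1.489 + 0.16 = 56.961 ft²·°F·h/BTU
Q = A·ΔT/R = 1651 × 37.89 / 56.961 = 1098.2 BTU/h

1098 BTU/h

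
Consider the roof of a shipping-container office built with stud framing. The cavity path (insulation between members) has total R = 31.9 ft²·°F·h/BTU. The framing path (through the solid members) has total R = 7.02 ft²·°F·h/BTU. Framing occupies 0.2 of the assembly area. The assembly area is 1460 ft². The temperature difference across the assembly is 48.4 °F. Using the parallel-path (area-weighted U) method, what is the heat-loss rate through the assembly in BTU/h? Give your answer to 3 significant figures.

3790 BTU/h

U_eff = 0.8/31.9 + 0.2/7.02 = 0.02508 + 0.02849 = 0.05357
R_eff = 1/U_eff = 18.67 ft²·°F·h/BTU
Q = 1460 × 48.4 / 18.67 = 3785 BTU/h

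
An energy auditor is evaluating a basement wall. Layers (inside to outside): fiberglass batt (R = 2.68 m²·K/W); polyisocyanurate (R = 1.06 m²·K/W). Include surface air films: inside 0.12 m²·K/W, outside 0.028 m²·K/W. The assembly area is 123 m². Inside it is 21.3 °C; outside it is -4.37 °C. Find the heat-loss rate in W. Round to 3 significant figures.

R_total = 0.12 + 2.68 + 1.06 + 0.028 = 3.888 m²·K/W
Q = A·ΔT/R = 123 × (21.3 − (-4.37)) / 3.888 = 812.1 W

812 W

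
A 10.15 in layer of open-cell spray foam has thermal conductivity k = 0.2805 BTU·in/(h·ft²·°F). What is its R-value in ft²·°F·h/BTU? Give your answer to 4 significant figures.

36.19 ft²·°F·h/BTU

R = L/k = 10.15/0.2805 = 36.185 ft²·°F·h/BTU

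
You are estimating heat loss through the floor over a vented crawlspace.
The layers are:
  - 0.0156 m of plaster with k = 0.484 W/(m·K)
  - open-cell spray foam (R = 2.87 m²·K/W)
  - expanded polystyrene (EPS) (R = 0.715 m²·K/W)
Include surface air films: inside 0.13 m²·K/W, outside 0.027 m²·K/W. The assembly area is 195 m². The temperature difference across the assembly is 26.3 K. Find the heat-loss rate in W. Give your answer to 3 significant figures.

1360 W

0.0156/0.484 = 0.03223
R_total = 0.13 + 0.03223 + 2.87 + 0.715 + 0.027 = 3.774 m²·K/W
Q = A·ΔT/R = 195 × 26.3 / 3.774 = 1359 W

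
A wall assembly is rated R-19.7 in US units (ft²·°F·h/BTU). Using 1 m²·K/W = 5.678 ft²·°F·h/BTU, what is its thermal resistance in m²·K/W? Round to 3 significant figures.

3.47 m²·K/W

R_SI = 19.7/5.678 = 3.47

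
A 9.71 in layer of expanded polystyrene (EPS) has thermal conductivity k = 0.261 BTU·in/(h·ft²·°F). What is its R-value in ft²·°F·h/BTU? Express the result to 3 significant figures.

37.2 ft²·°F·h/BTU

R = L/k = 9.71/0.261 = 37.2 ft²·°F·h/BTU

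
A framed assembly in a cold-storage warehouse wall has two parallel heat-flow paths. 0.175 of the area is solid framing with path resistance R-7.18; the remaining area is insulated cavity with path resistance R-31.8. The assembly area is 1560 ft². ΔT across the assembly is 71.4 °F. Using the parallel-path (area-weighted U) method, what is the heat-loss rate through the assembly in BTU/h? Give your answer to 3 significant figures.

U_eff = 0.825/31.8 + 0.175/7.18 = 0.02594 + 0.02437 = 0.05032
R_eff = 1/U_eff = 19.87 ft²·°F·h/BTU
Q = 1560 × 71.4 / 19.87 = 5604 BTU/h

5600 BTU/h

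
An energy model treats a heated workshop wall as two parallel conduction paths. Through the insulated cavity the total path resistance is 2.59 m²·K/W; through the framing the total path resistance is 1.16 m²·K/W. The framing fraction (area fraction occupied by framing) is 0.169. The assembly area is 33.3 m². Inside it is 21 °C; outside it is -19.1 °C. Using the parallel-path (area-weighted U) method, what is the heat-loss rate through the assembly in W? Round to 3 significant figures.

U_eff = 0.831/2.59 + 0.169/1.16 = 0.3208 + 0.1457 = 0.4665
R_eff = 1/U_eff = 2.143 m²·K/W
Q = 33.3 × (21 − (-19.1)) / 2.143 = 623 W

623 W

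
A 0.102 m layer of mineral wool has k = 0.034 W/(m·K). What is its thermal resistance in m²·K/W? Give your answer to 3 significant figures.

3.00 m²·K/W

R = L/k = 0.102/0.034 = 3 m²·K/W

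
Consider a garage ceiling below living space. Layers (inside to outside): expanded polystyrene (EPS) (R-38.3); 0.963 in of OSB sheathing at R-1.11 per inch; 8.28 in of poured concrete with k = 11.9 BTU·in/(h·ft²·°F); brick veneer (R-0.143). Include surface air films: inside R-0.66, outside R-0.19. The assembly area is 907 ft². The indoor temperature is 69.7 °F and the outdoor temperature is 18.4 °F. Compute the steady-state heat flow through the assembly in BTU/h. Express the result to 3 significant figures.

1130 BTU/h

0.963 × 1.11 = 1.069
8.28/11.9 = 0.6958
R_total = 0.66 + 38.3 + 1.069 + 0.6958 + 0.143 + 0.19 = 41.06 ft²·°F·h/BTU
Q = A·ΔT/R = 907 × (69.7 − 18.4) / 41.06 = 1133 BTU/h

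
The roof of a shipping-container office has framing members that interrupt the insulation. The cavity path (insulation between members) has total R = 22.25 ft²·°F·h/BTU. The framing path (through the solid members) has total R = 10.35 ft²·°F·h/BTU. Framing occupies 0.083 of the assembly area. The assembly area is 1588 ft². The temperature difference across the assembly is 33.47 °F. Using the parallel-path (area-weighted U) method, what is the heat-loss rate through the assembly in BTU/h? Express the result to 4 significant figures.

2617 BTU/h

U_eff = 0.917/22.25 + 0.083/10.35 = 0.041213 + 0.0080193 = 0.049233
R_eff = 1/U_eff = 20.312 ft²·°F·h/BTU
Q = 1588 × 33.47 / 20.312 = 2616.7 BTU/h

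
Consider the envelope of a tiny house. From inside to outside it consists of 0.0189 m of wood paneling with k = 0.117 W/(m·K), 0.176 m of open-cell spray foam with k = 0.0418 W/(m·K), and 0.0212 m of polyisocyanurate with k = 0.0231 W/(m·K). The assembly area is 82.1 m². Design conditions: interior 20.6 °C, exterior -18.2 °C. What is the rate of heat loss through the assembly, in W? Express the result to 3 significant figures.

0.0189/0.117 = 0.1615
0.176/0.0418 = 4.211
0.0212/0.0231 = 0.9177
R_total = 0.1615 + 4.211 + 0.9177 = 5.29 m²·K/W
Q = A·ΔT/R = 82.1 × (20.6 − (-18.2)) / 5.29 = 602.2 W

602 W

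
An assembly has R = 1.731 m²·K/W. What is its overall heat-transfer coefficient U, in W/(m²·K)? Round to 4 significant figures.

U = 1/R = 1/1.731 = 0.5777

0.5777 W/(m²·K)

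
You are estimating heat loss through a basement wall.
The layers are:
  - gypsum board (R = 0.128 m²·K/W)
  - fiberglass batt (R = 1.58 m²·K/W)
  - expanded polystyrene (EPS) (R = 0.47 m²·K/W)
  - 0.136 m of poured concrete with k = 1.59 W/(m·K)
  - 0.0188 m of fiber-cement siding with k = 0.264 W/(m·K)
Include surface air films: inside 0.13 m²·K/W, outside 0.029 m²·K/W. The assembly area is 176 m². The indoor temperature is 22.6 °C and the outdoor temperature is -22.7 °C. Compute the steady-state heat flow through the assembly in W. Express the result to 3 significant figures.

0.136/1.59 = 0.08553
0.0188/0.264 = 0.07121
R_total = 0.13 + 0.128 + 1.58 + 0.47 + 0.08553 + 0.07121 + 0.029 = 2.494 m²·K/W
Q = A·ΔT/R = 176 × (22.6 − (-22.7)) / 2.494 = 3197 W

3200 W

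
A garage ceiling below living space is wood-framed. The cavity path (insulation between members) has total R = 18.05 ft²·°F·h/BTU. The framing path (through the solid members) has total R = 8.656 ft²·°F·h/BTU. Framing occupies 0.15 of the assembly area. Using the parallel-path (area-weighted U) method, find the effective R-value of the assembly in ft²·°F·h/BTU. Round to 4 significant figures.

15.52 ft²·°F·h/BTU

U_eff = 0.85/18.05 + 0.15/8.656 = 0.047091 + 0.017329 = 0.06442
R_eff = 1/U_eff = 15.523 ft²·°F·h/BTU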